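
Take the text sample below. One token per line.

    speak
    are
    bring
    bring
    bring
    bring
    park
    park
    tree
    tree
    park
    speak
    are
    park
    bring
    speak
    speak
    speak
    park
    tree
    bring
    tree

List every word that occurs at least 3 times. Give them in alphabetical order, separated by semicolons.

bring; park; speak; tree

Unigram counts meeting the condition (at least 3 times):
  bring: 6
  park: 5
  speak: 5
  tree: 4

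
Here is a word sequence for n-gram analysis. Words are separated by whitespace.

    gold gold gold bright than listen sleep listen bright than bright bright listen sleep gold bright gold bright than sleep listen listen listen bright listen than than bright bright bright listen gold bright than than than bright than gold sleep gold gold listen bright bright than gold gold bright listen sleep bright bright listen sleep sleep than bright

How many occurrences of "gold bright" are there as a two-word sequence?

5

Scanning the 57 overlapping bigram windows for "gold bright":
  position 3–4: gold bright
  position 15–16: gold bright
  position 17–18: gold bright
  position 32–33: gold bright
  position 48–49: gold bright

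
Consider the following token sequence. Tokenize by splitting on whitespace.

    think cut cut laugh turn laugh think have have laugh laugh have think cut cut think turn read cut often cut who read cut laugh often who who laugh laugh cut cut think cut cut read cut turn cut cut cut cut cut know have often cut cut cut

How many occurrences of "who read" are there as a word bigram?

Scanning the 48 overlapping bigram windows for "who read":
  position 22–23: who read

1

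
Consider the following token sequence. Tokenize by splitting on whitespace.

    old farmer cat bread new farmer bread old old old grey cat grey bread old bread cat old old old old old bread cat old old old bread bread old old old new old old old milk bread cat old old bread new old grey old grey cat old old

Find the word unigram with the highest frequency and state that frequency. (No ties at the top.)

"old", 25 times

Unigram frequencies (highest first):
  old: 25
  bread: 9
  cat: 6
  grey: 4
  new: 3
  farmer: 2
  … (1 more, each ≤ 1)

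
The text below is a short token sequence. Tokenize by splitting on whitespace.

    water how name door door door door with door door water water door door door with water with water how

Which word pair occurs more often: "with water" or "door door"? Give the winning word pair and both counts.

"with water": 2 occurrences
"door door": 6 occurrences

"door door" (6 vs 2)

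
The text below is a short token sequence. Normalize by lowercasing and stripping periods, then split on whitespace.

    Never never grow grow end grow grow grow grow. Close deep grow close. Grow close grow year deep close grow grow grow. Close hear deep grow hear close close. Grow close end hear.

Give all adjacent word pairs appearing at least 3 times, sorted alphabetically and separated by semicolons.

Bigram counts meeting the condition (at least 3 times):
  close grow: 4
  grow close: 5
  grow grow: 6

close grow; grow close; grow grow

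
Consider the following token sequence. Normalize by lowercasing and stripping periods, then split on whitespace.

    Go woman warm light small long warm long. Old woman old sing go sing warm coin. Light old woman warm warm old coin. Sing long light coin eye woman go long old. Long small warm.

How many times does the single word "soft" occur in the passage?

0

Scanning the 35 tokens for "soft":
  (none found)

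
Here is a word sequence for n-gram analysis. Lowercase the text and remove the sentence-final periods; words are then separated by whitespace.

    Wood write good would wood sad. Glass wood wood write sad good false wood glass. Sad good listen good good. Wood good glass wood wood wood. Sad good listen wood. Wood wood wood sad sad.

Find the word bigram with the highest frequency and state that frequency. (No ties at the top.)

"wood wood", 6 times

Bigram frequencies (highest first):
  wood wood: 6
  wood sad: 3
  sad good: 3
  wood write: 2
  glass wood: 2
  good listen: 2
  … (16 more, each ≤ 1)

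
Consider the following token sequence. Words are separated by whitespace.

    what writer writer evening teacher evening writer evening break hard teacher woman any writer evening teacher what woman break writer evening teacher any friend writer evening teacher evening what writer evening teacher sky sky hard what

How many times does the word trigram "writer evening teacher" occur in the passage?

Scanning the 34 overlapping trigram windows for "writer evening teacher":
  position 3–5: writer evening teacher
  position 14–16: writer evening teacher
  position 20–22: writer evening teacher
  position 25–27: writer evening teacher
  position 30–32: writer evening teacher

5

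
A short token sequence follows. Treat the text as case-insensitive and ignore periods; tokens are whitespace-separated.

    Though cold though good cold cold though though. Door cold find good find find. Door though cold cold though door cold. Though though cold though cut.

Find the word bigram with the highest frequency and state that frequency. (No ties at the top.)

"cold though", 5 times

Bigram frequencies (highest first):
  cold though: 5
  though cold: 3
  cold cold: 2
  though though: 2
  though door: 2
  door cold: 2
  … (9 more, each ≤ 1)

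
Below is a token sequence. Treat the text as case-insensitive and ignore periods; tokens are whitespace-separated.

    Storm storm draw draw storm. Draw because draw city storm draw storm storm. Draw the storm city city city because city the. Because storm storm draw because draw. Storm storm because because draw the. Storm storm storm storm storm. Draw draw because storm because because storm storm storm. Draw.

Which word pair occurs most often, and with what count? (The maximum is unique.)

"storm storm", 10 times

Bigram frequencies (highest first):
  storm storm: 10
  storm draw: 7
  draw storm: 3
  draw because: 3
  because draw: 3
  because storm: 3
  … (13 more, each ≤ 2)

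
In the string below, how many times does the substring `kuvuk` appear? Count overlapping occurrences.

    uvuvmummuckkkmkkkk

0

Sliding a length-5 window over the 18 characters (14 positions):
  (no match at any position)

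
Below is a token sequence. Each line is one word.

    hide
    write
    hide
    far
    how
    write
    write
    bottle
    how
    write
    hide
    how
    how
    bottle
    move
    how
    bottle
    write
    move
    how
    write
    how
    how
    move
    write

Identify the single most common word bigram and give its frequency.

Bigram frequencies (highest first):
  how write: 3
  write hide: 2
  how how: 2
  how bottle: 2
  move how: 2
  hide write: 1
  … (12 more, each ≤ 1)

"how write", 3 times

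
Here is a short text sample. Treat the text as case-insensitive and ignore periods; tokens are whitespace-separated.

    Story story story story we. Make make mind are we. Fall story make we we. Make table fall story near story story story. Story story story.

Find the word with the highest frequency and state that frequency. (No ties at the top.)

Unigram frequencies (highest first):
  story: 12
  we: 4
  make: 4
  fall: 2
  mind: 1
  are: 1
  … (2 more, each ≤ 1)

"story", 12 times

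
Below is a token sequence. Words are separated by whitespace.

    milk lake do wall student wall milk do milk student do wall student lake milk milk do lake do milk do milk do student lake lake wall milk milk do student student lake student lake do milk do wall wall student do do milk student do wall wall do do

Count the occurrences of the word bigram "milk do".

6

Scanning the 49 overlapping bigram windows for "milk do":
  position 7–8: milk do
  position 16–17: milk do
  position 20–21: milk do
  position 22–23: milk do
  position 29–30: milk do
  position 37–38: milk do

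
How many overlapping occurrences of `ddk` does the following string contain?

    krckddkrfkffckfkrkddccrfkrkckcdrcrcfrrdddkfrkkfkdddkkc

Sliding a length-3 window over the 54 characters (52 positions):
  position 5–7: ddk
  position 40–42: ddk
  position 50–52: ddk

3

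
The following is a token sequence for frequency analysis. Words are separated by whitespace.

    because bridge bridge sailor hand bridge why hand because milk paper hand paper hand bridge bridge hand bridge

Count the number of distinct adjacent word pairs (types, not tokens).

18 tokens → 17 bigram windows in total.
Repeated bigrams (each contributes count−1 duplicates):
  hand bridge: 3
  bridge bridge: 2
  paper hand: 2
4 duplicate windows → 17 − 4 = 13 distinct.

13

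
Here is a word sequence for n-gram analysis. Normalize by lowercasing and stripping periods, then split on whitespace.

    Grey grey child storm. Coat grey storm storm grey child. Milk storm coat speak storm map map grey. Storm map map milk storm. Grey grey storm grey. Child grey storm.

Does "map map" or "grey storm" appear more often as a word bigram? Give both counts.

"map map": 2 occurrences
"grey storm": 4 occurrences

"grey storm" (4 vs 2)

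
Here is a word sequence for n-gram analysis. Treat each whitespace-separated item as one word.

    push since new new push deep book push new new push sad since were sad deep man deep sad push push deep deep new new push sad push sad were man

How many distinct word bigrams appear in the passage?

31 tokens → 30 bigram windows in total.
Repeated bigrams (each contributes count−1 duplicates):
  new new: 3
  new push: 3
  push sad: 3
  push deep: 2
  sad push: 2
8 duplicate windows → 30 − 8 = 22 distinct.

22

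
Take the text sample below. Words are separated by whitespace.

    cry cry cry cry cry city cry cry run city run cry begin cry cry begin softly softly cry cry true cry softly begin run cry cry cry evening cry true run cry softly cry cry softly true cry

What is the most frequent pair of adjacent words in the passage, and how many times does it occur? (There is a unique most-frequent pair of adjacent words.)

"cry cry", 10 times

Bigram frequencies (highest first):
  cry cry: 10
  run cry: 3
  cry softly: 3
  cry begin: 2
  softly cry: 2
  cry true: 2
  … (15 more, each ≤ 2)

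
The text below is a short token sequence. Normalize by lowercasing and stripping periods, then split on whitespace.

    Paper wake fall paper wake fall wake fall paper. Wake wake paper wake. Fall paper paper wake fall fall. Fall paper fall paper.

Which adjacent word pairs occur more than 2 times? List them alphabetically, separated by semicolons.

fall paper; paper wake; wake fall

Bigram counts meeting the condition (more than 2 times):
  fall paper: 5
  paper wake: 5
  wake fall: 5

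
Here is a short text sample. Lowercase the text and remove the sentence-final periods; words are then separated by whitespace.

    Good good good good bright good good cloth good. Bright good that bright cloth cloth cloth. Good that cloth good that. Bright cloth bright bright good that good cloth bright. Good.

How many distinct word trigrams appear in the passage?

31 tokens → 29 trigram windows in total.
Repeated trigrams (each contributes count−1 duplicates):
  bright good that: 2
  cloth good that: 2
  good bright good: 2
  good good good: 2
  good that bright: 2
  that bright cloth: 2
6 duplicate windows → 29 − 6 = 23 distinct.

23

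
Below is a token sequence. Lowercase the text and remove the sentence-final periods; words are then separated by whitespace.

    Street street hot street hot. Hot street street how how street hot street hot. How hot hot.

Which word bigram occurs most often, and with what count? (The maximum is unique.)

"street hot", 4 times

Bigram frequencies (highest first):
  street hot: 4
  hot street: 3
  street street: 2
  hot hot: 2
  street how: 1
  how how: 1
  … (3 more, each ≤ 1)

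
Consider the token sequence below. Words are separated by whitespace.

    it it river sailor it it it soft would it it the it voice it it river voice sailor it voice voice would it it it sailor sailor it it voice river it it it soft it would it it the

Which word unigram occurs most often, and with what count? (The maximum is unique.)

Unigram frequencies (highest first):
  it: 22
  voice: 5
  sailor: 4
  river: 3
  would: 3
  soft: 2
  … (1 more, each ≤ 2)

"it", 22 times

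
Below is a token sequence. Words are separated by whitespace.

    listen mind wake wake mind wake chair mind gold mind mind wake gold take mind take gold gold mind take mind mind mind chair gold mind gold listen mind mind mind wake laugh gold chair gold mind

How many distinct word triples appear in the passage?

32

37 tokens → 35 trigram windows in total.
Repeated trigrams (each contributes count−1 duplicates):
  chair gold mind: 2
  mind mind mind: 2
  mind mind wake: 2
3 duplicate windows → 35 − 3 = 32 distinct.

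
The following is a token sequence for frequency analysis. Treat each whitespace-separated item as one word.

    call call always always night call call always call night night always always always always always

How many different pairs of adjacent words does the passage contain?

9

16 tokens → 15 bigram windows in total.
Repeated bigrams (each contributes count−1 duplicates):
  always always: 5
  call always: 2
  call call: 2
6 duplicate windows → 15 − 6 = 9 distinct.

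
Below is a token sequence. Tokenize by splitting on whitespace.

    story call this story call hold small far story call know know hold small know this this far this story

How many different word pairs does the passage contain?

15

20 tokens → 19 bigram windows in total.
Repeated bigrams (each contributes count−1 duplicates):
  story call: 3
  hold small: 2
  this story: 2
4 duplicate windows → 19 − 4 = 15 distinct.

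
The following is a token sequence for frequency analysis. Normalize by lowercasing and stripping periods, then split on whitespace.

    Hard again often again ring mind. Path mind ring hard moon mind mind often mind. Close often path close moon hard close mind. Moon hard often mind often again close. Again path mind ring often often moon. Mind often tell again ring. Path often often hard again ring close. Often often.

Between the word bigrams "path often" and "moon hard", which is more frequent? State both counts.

"path often": 1 occurrence
"moon hard": 2 occurrences

"moon hard" (2 vs 1)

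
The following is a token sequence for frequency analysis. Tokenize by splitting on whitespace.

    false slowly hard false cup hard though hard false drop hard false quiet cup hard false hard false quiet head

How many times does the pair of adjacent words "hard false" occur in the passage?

5

Scanning the 19 overlapping bigram windows for "hard false":
  position 3–4: hard false
  position 8–9: hard false
  position 11–12: hard false
  position 15–16: hard false
  position 17–18: hard false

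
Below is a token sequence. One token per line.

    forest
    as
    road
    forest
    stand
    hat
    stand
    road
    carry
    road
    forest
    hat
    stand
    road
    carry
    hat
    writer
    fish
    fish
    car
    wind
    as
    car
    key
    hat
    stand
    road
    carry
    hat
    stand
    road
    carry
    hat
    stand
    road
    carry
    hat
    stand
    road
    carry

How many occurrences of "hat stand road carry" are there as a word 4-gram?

Scanning the 37 overlapping 4-gram windows for "hat stand road carry":
  position 6–9: hat stand road carry
  position 12–15: hat stand road carry
  position 25–28: hat stand road carry
  position 29–32: hat stand road carry
  position 33–36: hat stand road carry
  position 37–40: hat stand road carry

6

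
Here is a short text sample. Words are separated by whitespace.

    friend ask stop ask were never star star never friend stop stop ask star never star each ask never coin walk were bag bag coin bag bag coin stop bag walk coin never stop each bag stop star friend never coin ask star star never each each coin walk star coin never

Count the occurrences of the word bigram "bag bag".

2

Scanning the 51 overlapping bigram windows for "bag bag":
  position 23–24: bag bag
  position 26–27: bag bag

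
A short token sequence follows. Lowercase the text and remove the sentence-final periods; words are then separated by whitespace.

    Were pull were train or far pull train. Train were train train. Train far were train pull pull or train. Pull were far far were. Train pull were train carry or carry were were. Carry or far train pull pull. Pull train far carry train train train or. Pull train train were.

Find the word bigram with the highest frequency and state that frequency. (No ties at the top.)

"train train", 6 times

Bigram frequencies (highest first):
  train train: 6
  were train: 5
  train pull: 4
  pull were: 3
  pull train: 3
  pull pull: 3
  … (21 more, each ≤ 2)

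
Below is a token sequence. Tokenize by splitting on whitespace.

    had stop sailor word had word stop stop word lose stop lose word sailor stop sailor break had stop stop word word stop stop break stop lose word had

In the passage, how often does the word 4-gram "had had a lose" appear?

Scanning the 26 overlapping 4-gram windows for "had had a lose":
  (none found)

0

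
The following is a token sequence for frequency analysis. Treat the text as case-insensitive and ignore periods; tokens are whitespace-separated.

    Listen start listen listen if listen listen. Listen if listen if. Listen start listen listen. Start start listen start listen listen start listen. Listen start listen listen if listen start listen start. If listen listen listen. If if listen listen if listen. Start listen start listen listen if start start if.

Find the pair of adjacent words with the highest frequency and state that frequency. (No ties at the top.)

Bigram frequencies (highest first):
  listen listen: 11
  listen start: 10
  start listen: 9
  listen if: 7
  if listen: 7
  start start: 2
  … (3 more, each ≤ 2)

"listen listen", 11 times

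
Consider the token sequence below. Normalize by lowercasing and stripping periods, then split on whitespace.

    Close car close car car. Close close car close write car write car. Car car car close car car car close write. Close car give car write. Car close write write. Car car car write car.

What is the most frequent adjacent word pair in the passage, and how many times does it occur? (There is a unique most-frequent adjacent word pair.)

"car car", 8 times

Bigram frequencies (highest first):
  car car: 8
  car close: 6
  close car: 5
  write car: 5
  close write: 3
  car write: 3
  … (5 more, each ≤ 1)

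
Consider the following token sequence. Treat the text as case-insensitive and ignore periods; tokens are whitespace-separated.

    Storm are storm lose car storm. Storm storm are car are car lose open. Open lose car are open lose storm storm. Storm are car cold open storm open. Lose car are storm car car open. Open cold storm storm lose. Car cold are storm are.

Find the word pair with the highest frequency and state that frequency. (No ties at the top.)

"storm storm", 5 times

Bigram frequencies (highest first):
  storm storm: 5
  storm are: 4
  lose car: 4
  are storm: 3
  are car: 3
  car are: 3
  … (18 more, each ≤ 3)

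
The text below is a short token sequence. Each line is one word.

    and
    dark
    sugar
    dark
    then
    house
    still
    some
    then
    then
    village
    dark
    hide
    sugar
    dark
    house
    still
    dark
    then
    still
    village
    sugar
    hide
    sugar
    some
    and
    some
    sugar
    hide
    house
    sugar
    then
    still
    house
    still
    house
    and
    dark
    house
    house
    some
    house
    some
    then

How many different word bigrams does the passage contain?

44 tokens → 43 bigram windows in total.
Repeated bigrams (each contributes count−1 duplicates):
  house still: 3
  and dark: 2
  dark house: 2
  dark then: 2
  hide sugar: 2
  house some: 2
  some then: 2
  still house: 2
  … (3 more repeated)
12 duplicate windows → 43 − 12 = 31 distinct.

31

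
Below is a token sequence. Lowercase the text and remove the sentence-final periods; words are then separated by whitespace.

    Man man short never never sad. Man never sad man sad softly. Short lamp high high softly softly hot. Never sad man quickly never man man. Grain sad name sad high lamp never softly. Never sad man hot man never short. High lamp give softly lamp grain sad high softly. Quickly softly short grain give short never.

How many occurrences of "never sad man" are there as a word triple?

Scanning the 55 overlapping trigram windows for "never sad man":
  position 5–7: never sad man
  position 8–10: never sad man
  position 20–22: never sad man
  position 35–37: never sad man

4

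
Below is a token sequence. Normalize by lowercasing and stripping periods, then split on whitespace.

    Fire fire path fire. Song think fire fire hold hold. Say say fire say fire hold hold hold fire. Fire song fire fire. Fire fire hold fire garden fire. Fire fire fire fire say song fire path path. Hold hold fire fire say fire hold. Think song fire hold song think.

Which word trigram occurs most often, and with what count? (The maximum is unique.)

"fire fire fire", 5 times

Trigram frequencies (highest first):
  fire fire fire: 5
  fire fire hold: 2
  fire hold hold: 2
  fire say fire: 2
  say fire hold: 2
  hold hold fire: 2
  … (32 more, each ≤ 2)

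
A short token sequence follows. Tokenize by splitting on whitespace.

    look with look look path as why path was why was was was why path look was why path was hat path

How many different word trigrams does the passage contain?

18

22 tokens → 20 trigram windows in total.
Repeated trigrams (each contributes count−1 duplicates):
  was why path: 2
  why path was: 2
2 duplicate windows → 20 − 2 = 18 distinct.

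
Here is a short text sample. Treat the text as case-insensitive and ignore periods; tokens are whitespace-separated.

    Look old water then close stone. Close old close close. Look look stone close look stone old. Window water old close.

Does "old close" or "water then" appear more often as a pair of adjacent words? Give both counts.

"old close" (2 vs 1)

"old close": 2 occurrences
"water then": 1 occurrence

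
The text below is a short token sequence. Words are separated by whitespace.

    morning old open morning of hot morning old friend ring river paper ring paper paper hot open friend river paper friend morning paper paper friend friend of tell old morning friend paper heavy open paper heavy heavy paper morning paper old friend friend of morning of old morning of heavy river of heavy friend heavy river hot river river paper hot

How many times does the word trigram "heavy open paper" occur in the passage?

Scanning the 59 overlapping trigram windows for "heavy open paper":
  position 33–35: heavy open paper

1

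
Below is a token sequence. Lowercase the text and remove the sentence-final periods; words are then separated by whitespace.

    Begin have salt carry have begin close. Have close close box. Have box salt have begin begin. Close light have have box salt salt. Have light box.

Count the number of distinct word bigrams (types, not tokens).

21

27 tokens → 26 bigram windows in total.
Repeated bigrams (each contributes count−1 duplicates):
  begin close: 2
  box salt: 2
  have begin: 2
  have box: 2
  salt have: 2
5 duplicate windows → 26 − 5 = 21 distinct.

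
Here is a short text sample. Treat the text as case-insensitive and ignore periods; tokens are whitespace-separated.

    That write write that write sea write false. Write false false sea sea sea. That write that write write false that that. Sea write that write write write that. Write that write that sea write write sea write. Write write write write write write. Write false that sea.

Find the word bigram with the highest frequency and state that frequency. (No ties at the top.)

Bigram frequencies (highest first):
  write write: 12
  that write: 7
  write that: 6
  sea write: 4
  write false: 4
  that sea: 3
  … (8 more, each ≤ 2)

"write write", 12 times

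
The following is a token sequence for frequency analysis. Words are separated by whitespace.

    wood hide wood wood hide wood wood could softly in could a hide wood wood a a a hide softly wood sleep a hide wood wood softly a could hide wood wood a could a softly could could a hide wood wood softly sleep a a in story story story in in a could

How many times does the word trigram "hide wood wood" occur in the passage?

Scanning the 52 overlapping trigram windows for "hide wood wood":
  position 2–4: hide wood wood
  position 5–7: hide wood wood
  position 13–15: hide wood wood
  position 24–26: hide wood wood
  position 30–32: hide wood wood
  position 40–42: hide wood wood

6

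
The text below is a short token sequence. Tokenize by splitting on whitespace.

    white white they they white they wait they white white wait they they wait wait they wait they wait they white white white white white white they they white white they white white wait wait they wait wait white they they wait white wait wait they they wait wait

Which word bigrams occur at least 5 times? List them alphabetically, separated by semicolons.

they they; they wait; they white; wait they; wait wait; white they; white white

Bigram counts meeting the condition (at least 5 times):
  they they: 5
  they wait: 7
  they white: 5
  wait they: 7
  wait wait: 5
  white they: 5
  white white: 9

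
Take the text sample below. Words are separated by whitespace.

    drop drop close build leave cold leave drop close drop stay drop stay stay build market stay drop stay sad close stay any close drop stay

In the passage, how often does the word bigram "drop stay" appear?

Scanning the 25 overlapping bigram windows for "drop stay":
  position 10–11: drop stay
  position 12–13: drop stay
  position 18–19: drop stay
  position 25–26: drop stay

4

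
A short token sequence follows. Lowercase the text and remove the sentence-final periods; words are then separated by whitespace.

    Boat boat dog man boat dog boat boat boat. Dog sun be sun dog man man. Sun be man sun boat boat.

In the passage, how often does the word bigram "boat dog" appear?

Scanning the 21 overlapping bigram windows for "boat dog":
  position 2–3: boat dog
  position 5–6: boat dog
  position 9–10: boat dog

3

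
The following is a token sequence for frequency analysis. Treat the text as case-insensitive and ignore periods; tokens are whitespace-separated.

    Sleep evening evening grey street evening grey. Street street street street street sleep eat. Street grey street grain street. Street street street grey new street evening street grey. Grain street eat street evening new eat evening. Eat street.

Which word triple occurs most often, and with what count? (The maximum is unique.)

"street street street", 5 times

Trigram frequencies (highest first):
  street street street: 5
  evening grey street: 2
  sleep evening evening: 1
  evening evening grey: 1
  grey street evening: 1
  street evening grey: 1
  … (25 more, each ≤ 1)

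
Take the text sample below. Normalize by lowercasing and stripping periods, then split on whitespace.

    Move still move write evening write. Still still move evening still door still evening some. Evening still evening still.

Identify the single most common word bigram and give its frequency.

"evening still", 3 times

Bigram frequencies (highest first):
  evening still: 3
  still move: 2
  still evening: 2
  move still: 1
  move write: 1
  write evening: 1
  … (8 more, each ≤ 1)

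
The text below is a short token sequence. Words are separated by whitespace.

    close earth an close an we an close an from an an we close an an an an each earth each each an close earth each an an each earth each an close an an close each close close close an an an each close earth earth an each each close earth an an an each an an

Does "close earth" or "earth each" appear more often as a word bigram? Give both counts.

"close earth": 4 occurrences
"earth each": 3 occurrences

"close earth" (4 vs 3)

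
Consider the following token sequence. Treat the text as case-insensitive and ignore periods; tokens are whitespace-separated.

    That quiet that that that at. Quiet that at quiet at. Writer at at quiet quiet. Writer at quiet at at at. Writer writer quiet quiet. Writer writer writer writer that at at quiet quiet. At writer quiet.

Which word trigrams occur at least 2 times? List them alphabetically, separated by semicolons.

at at quiet; at quiet at; at quiet quiet; quiet at writer; quiet quiet writer; that at quiet; writer writer writer

Trigram counts meeting the condition (at least 2 times):
  at at quiet: 2
  at quiet at: 2
  at quiet quiet: 2
  quiet at writer: 2
  quiet quiet writer: 2
  that at quiet: 2
  writer writer writer: 2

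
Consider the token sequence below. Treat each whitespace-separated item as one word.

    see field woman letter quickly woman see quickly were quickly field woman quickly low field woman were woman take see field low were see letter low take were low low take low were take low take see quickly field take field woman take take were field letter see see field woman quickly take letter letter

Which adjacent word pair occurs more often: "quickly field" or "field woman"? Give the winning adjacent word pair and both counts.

"field woman" (5 vs 2)

"quickly field": 2 occurrences
"field woman": 5 occurrences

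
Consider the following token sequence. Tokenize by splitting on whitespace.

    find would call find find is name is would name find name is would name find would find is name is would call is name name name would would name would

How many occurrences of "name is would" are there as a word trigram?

Scanning the 29 overlapping trigram windows for "name is would":
  position 7–9: name is would
  position 12–14: name is would
  position 20–22: name is would

3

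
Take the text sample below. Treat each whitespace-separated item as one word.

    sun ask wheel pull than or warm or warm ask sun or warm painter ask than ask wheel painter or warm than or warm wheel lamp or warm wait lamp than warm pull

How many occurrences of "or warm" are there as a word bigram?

Scanning the 32 overlapping bigram windows for "or warm":
  position 6–7: or warm
  position 8–9: or warm
  position 12–13: or warm
  position 20–21: or warm
  position 23–24: or warm
  position 27–28: or warm

6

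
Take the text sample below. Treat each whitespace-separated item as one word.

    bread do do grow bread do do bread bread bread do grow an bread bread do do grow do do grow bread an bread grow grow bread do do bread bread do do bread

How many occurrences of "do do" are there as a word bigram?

6

Scanning the 33 overlapping bigram windows for "do do":
  position 2–3: do do
  position 6–7: do do
  position 16–17: do do
  position 19–20: do do
  position 28–29: do do
  position 32–33: do do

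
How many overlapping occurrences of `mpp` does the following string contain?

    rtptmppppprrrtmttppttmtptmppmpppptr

3

Sliding a length-3 window over the 35 characters (33 positions):
  position 5–7: mpp
  position 26–28: mpp
  position 29–31: mpp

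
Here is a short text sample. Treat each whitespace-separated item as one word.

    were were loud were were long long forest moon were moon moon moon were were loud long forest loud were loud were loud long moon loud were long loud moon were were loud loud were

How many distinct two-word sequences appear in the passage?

35 tokens → 34 bigram windows in total.
Repeated bigrams (each contributes count−1 duplicates):
  loud were: 5
  were loud: 5
  were were: 4
  moon were: 3
  long forest: 2
  loud long: 2
  moon moon: 2
  were long: 2
17 duplicate windows → 34 − 17 = 17 distinct.

17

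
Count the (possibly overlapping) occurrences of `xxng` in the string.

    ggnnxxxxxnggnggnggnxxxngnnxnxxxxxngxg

Sliding a length-4 window over the 37 characters (34 positions):
  position 8–11: xxng
  position 21–24: xxng
  position 32–35: xxng

3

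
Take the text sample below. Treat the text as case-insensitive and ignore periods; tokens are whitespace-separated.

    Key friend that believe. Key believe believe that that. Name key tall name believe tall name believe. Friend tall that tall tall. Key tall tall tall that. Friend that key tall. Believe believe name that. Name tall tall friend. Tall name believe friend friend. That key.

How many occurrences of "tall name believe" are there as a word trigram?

Scanning the 44 overlapping trigram windows for "tall name believe":
  position 12–14: tall name believe
  position 15–17: tall name believe
  position 40–42: tall name believe

3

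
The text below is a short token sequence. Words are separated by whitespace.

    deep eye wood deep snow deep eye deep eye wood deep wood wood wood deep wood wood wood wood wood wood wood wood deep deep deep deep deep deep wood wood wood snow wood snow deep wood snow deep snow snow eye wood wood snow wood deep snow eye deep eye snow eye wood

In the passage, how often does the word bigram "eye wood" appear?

4

Scanning the 53 overlapping bigram windows for "eye wood":
  position 2–3: eye wood
  position 9–10: eye wood
  position 42–43: eye wood
  position 53–54: eye wood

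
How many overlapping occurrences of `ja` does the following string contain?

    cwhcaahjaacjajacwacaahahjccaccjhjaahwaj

4

Sliding a length-2 window over the 39 characters (38 positions):
  position 8–9: ja
  position 12–13: ja
  position 14–15: ja
  position 33–34: ja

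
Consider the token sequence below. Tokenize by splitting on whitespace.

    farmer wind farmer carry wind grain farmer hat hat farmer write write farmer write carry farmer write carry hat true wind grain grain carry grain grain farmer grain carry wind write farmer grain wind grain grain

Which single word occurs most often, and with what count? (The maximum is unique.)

"grain", 9 times

Unigram frequencies (highest first):
  grain: 9
  farmer: 8
  wind: 5
  carry: 5
  write: 5
  hat: 3
  … (1 more, each ≤ 1)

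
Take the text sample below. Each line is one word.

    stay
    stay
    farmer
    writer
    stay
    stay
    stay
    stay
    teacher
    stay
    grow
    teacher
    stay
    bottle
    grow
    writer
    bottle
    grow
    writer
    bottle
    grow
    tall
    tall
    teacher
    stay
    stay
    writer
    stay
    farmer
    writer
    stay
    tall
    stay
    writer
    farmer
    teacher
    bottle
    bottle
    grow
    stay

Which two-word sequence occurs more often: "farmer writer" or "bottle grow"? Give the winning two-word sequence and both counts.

"bottle grow" (4 vs 2)

"farmer writer": 2 occurrences
"bottle grow": 4 occurrences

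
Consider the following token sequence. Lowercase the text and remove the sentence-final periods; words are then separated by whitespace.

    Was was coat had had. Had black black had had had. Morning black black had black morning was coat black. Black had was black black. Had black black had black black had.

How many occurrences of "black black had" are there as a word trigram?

6

Scanning the 30 overlapping trigram windows for "black black had":
  position 7–9: black black had
  position 13–15: black black had
  position 20–22: black black had
  position 24–26: black black had
  position 27–29: black black had
  position 30–32: black black had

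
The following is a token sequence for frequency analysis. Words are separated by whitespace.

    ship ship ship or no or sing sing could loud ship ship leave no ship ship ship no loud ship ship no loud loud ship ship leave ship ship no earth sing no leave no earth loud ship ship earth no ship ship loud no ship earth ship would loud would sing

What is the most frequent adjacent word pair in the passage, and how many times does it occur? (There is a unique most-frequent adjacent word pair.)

Bigram frequencies (highest first):
  ship ship: 10
  loud ship: 4
  no ship: 3
  ship no: 3
  ship leave: 2
  leave no: 2
  … (24 more, each ≤ 2)

"ship ship", 10 times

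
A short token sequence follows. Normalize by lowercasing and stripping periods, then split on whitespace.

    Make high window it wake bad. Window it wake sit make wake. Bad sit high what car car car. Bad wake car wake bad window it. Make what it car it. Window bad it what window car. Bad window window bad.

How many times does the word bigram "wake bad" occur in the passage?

3

Scanning the 40 overlapping bigram windows for "wake bad":
  position 5–6: wake bad
  position 12–13: wake bad
  position 23–24: wake bad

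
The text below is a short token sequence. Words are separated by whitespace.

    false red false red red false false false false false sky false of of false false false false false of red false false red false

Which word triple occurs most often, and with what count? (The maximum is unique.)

"false false false", 6 times

Trigram frequencies (highest first):
  false false false: 6
  false red false: 2
  red false false: 2
  red false red: 1
  false red red: 1
  red red false: 1
  … (10 more, each ≤ 1)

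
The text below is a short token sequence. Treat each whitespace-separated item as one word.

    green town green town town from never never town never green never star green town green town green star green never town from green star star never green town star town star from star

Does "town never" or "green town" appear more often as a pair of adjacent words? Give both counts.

"town never": 1 occurrence
"green town": 5 occurrences

"green town" (5 vs 1)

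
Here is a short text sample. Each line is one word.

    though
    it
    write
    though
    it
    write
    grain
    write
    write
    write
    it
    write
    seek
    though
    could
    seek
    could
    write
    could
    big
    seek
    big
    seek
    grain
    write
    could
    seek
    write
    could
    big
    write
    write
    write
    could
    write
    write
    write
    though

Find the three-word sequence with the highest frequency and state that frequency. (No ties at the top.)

Trigram frequencies (highest first):
  write write write: 3
  though it write: 2
  write could big: 2
  it write though: 1
  write though it: 1
  it write grain: 1
  … (26 more, each ≤ 1)

"write write write", 3 times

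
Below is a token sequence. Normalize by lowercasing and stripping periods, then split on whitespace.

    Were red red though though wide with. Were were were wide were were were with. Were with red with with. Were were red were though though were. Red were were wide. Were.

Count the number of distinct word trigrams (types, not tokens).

25

32 tokens → 30 trigram windows in total.
Repeated trigrams (each contributes count−1 duplicates):
  were red were: 2
  were were were: 2
  were were wide: 2
  were wide were: 2
  with were were: 2
5 duplicate windows → 30 − 5 = 25 distinct.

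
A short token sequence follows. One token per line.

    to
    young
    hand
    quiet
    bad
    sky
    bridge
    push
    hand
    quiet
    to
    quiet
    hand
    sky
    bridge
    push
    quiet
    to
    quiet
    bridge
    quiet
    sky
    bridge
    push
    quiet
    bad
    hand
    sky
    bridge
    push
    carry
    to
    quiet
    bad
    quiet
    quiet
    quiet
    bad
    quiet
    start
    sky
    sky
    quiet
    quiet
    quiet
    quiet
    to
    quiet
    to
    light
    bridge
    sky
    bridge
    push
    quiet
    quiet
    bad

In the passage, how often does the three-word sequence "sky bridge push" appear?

5

Scanning the 55 overlapping trigram windows for "sky bridge push":
  position 6–8: sky bridge push
  position 14–16: sky bridge push
  position 22–24: sky bridge push
  position 28–30: sky bridge push
  position 52–54: sky bridge push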